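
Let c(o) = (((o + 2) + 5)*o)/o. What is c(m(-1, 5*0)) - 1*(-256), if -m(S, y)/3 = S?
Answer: 266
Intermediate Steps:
m(S, y) = -3*S
c(o) = 7 + o (c(o) = (((2 + o) + 5)*o)/o = ((7 + o)*o)/o = (o*(7 + o))/o = 7 + o)
c(m(-1, 5*0)) - 1*(-256) = (7 - 3*(-1)) - 1*(-256) = (7 + 3) + 256 = 10 + 256 = 266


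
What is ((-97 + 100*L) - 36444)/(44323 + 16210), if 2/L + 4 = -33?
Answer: -1352217/2239721 ≈ -0.60374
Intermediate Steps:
L = -2/37 (L = 2/(-4 - 33) = 2/(-37) = 2*(-1/37) = -2/37 ≈ -0.054054)
((-97 + 100*L) - 36444)/(44323 + 16210) = ((-97 + 100*(-2/37)) - 36444)/(44323 + 16210) = ((-97 - 200/37) - 36444)/60533 = (-3789/37 - 36444)*(1/60533) = -1352217/37*1/60533 = -1352217/2239721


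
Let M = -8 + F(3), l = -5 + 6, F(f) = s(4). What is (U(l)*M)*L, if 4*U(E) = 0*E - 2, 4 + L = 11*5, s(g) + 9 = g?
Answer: 663/2 ≈ 331.50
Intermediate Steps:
s(g) = -9 + g
L = 51 (L = -4 + 11*5 = -4 + 55 = 51)
F(f) = -5 (F(f) = -9 + 4 = -5)
l = 1
M = -13 (M = -8 - 5 = -13)
U(E) = -1/2 (U(E) = (0*E - 2)/4 = (0 - 2)/4 = (1/4)*(-2) = -1/2)
(U(l)*M)*L = -1/2*(-13)*51 = (13/2)*51 = 663/2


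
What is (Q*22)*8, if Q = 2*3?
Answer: 1056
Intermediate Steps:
Q = 6
(Q*22)*8 = (6*22)*8 = 132*8 = 1056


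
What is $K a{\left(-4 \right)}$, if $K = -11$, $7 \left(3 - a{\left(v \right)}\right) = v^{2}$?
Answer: $- \frac{55}{7} \approx -7.8571$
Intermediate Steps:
$a{\left(v \right)} = 3 - \frac{v^{2}}{7}$
$K a{\left(-4 \right)} = - 11 \left(3 - \frac{\left(-4\right)^{2}}{7}\right) = - 11 \left(3 - \frac{16}{7}\right) = \left(-11\right) \frac{5}{7} = - \frac{55}{7}$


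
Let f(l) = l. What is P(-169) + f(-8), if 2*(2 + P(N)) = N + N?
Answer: -179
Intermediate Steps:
P(N) = -2 + N (P(N) = -2 + (N + N)/2 = -2 + (2*N)/2 = -2 + N)
P(-169) + f(-8) = (-2 - 169) - 8 = -171 - 8 = -179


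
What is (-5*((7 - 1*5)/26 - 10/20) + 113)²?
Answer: 8958049/676 ≈ 13252.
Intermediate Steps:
(-5*((7 - 1*5)/26 - 10/20) + 113)² = (-5*((7 - 5)*(1/26) - 10*1/20) + 113)² = (-5*(2*(1/26) - ½) + 113)² = (-5*(1/13 - ½) + 113)² = (-5*(-11/26) + 113)² = (55/26 + 113)² = (2993/26)² = 8958049/676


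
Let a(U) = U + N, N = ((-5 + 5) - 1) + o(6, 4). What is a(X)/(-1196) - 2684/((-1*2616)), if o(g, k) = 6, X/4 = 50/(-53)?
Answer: 1634263/1594452 ≈ 1.0250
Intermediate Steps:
X = -200/53 (X = 4*(50/(-53)) = 4*(50*(-1/53)) = 4*(-50/53) = -200/53 ≈ -3.7736)
N = 5 (N = ((-5 + 5) - 1) + 6 = (0 - 1) + 6 = -1 + 6 = 5)
a(U) = 5 + U (a(U) = U + 5 = 5 + U)
a(X)/(-1196) - 2684/((-1*2616)) = (5 - 200/53)/(-1196) - 2684/((-1*2616)) = (65/53)*(-1/1196) - 2684/(-2616) = -5/4876 - 2684*(-1/2616) = -5/4876 + 671/654 = 1634263/1594452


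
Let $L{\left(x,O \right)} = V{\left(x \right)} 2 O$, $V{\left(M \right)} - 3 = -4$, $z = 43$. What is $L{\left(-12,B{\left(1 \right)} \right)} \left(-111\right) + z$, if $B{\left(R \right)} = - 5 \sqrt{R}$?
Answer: $-1067$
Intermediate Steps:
$V{\left(M \right)} = -1$ ($V{\left(M \right)} = 3 - 4 = -1$)
$L{\left(x,O \right)} = - 2 O$ ($L{\left(x,O \right)} = \left(-1\right) 2 O = - 2 O$)
$L{\left(-12,B{\left(1 \right)} \right)} \left(-111\right) + z = - 2 \left(- 5 \sqrt{1}\right) \left(-111\right) + 43 = - 2 \left(\left(-5\right) 1\right) \left(-111\right) + 43 = \left(-2\right) \left(-5\right) \left(-111\right) + 43 = 10 \left(-111\right) + 43 = -1110 + 43 = -1067$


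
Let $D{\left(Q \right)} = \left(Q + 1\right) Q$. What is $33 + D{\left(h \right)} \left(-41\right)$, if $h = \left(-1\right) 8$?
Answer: $-2263$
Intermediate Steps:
$h = -8$
$D{\left(Q \right)} = Q \left(1 + Q\right)$ ($D{\left(Q \right)} = \left(1 + Q\right) Q = Q \left(1 + Q\right)$)
$33 + D{\left(h \right)} \left(-41\right) = 33 + - 8 \left(1 - 8\right) \left(-41\right) = 33 + \left(-8\right) \left(-7\right) \left(-41\right) = 33 + 56 \left(-41\right) = 33 - 2296 = -2263$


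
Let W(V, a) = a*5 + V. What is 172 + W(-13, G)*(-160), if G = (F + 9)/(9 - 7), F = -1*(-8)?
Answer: -4548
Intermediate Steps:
F = 8
G = 17/2 (G = (8 + 9)/(9 - 7) = 17/2 ≈ 8.5000)
W(V, a) = V + 5*a (W(V, a) = 5*a + V = V + 5*a)
172 + W(-13, G)*(-160) = 172 + (-13 + 5*(17/2))*(-160) = 172 + (-13 + 85/2)*(-160) = 172 + (59/2)*(-160) = 172 - 4720 = -4548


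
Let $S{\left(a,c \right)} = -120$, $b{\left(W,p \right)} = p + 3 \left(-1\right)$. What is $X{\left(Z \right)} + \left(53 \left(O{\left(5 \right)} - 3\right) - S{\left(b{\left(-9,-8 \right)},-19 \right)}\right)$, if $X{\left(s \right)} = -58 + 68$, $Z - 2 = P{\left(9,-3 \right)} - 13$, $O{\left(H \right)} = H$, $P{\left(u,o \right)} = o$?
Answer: $236$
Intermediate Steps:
$b{\left(W,p \right)} = -3 + p$ ($b{\left(W,p \right)} = p - 3 = -3 + p$)
$Z = -14$ ($Z = 2 - 16 = -14$)
$X{\left(s \right)} = 10$
$X{\left(Z \right)} + \left(53 \left(O{\left(5 \right)} - 3\right) - S{\left(b{\left(-9,-8 \right)},-19 \right)}\right) = 10 + \left(53 \left(5 - 3\right) - -120\right) = 10 + \left(53 \cdot 2 + 120\right) = 10 + \left(106 + 120\right) = 10 + 226 = 236$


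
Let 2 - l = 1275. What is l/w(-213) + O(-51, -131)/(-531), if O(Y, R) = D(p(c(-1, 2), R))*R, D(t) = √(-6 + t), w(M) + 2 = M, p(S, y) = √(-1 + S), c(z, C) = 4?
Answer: 1273/215 + 131*√(-6 + √3)/531 ≈ 5.9209 + 0.50967*I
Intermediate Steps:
l = -1273 (l = 2 - 1*1275 = 2 - 1275 = -1273)
w(M) = -2 + M
O(Y, R) = R*√(-6 + √3) (O(Y, R) = √(-6 + √(-1 + 4))*R = √(-6 + √3)*R = R*√(-6 + √3))
l/w(-213) + O(-51, -131)/(-531) = -1273/(-2 - 213) - 131*√(-6 + √3)/(-531) = -1273/(-215) - 131*√(-6 + √3)*(-1/531) = -1273*(-1/215) + 131*√(-6 + √3)/531 = 1273/215 + 131*√(-6 + √3)/531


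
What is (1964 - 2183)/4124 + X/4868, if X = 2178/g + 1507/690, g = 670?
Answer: -12062318509/232024116840 ≈ -0.051987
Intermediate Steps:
X = 251251/46230 (X = 2178/670 + 1507/690 = 2178*(1/670) + 1507*(1/690) = 1089/335 + 1507/690 = 251251/46230 ≈ 5.4348)
(1964 - 2183)/4124 + X/4868 = (1964 - 2183)/4124 + (251251/46230)/4868 = -219*1/4124 + (251251/46230)*(1/4868) = -219/4124 + 251251/225047640 = -12062318509/232024116840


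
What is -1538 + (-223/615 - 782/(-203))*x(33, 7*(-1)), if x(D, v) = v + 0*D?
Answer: -27865891/17835 ≈ -1562.4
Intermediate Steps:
x(D, v) = v (x(D, v) = v + 0 = v)
-1538 + (-223/615 - 782/(-203))*x(33, 7*(-1)) = -1538 + (-223/615 - 782/(-203))*(7*(-1)) = -1538 + (-223*1/615 - 782*(-1/203))*(-7) = -1538 + (-223/615 + 782/203)*(-7) = -1538 + (435661/124845)*(-7) = -1538 - 435661/17835 = -27865891/17835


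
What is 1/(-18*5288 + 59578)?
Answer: -1/35606 ≈ -2.8085e-5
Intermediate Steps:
1/(-18*5288 + 59578) = 1/(-95184 + 59578) = 1/(-35606) = -1/35606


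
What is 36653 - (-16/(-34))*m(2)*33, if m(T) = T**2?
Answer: 622045/17 ≈ 36591.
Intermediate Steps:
36653 - (-16/(-34))*m(2)*33 = 36653 - -16/(-34)*2**2*33 = 36653 - -16*(-1/34)*4*33 = 36653 - (8/17)*4*33 = 36653 - 32*33/17 = 36653 - 1*1056/17 = 36653 - 1056/17 = 622045/17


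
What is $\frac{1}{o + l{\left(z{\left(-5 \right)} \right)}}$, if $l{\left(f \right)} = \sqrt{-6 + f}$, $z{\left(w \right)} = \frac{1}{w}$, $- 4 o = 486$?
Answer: $- \frac{2430}{295369} - \frac{4 i \sqrt{155}}{295369} \approx -0.008227 - 0.0001686 i$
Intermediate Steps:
$o = - \frac{243}{2}$ ($o = \left(- \frac{1}{4}\right) 486 = - \frac{243}{2} \approx -121.5$)
$\frac{1}{o + l{\left(z{\left(-5 \right)} \right)}} = \frac{1}{- \frac{243}{2} + \sqrt{-6 + \frac{1}{-5}}} = \frac{1}{- \frac{243}{2} + \sqrt{-6 - \frac{1}{5}}} = \frac{1}{- \frac{243}{2} + \sqrt{- \frac{31}{5}}} = \frac{1}{- \frac{243}{2} + \frac{i \sqrt{155}}{5}}$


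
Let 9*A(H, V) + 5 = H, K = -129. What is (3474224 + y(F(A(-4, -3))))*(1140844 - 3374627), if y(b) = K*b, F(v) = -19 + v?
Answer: -7766425669532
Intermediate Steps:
A(H, V) = -5/9 + H/9
y(b) = -129*b
(3474224 + y(F(A(-4, -3))))*(1140844 - 3374627) = (3474224 - 129*(-19 + (-5/9 + (⅑)*(-4))))*(1140844 - 3374627) = (3474224 - 129*(-19 + (-5/9 - 4/9)))*(-2233783) = (3474224 - 129*(-19 - 1))*(-2233783) = (3474224 - 129*(-20))*(-2233783) = (3474224 + 2580)*(-2233783) = 3476804*(-2233783) = -7766425669532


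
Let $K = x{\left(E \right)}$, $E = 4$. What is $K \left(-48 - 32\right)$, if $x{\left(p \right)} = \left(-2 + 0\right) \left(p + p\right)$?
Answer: $1280$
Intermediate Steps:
$x{\left(p \right)} = - 4 p$ ($x{\left(p \right)} = - 2 \cdot 2 p = - 4 p$)
$K = -16$ ($K = \left(-4\right) 4 = -16$)
$K \left(-48 - 32\right) = - 16 \left(-48 - 32\right) = \left(-16\right) \left(-80\right) = 1280$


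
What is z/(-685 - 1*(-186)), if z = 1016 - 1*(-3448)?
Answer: -4464/499 ≈ -8.9459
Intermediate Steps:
z = 4464 (z = 1016 + 3448 = 4464)
z/(-685 - 1*(-186)) = 4464/(-685 - 1*(-186)) = 4464/(-685 + 186) = 4464/(-499) = 4464*(-1/499) = -4464/499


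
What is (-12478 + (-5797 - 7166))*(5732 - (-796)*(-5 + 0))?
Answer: -44572632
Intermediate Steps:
(-12478 + (-5797 - 7166))*(5732 - (-796)*(-5 + 0)) = (-12478 - 12963)*(5732 - (-796)*(-5)) = -25441*(5732 - 199*20) = -25441*(5732 - 3980) = -25441*1752 = -44572632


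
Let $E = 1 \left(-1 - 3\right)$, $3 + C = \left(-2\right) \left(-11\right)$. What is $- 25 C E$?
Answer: $1900$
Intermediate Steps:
$C = 19$ ($C = -3 - -22 = -3 + 22 = 19$)
$E = -4$ ($E = 1 \left(-4\right) = -4$)
$- 25 C E = \left(-25\right) 19 \left(-4\right) = \left(-475\right) \left(-4\right) = 1900$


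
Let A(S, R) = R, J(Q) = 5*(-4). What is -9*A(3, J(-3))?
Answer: 180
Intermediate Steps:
J(Q) = -20
-9*A(3, J(-3)) = -9*(-20) = 180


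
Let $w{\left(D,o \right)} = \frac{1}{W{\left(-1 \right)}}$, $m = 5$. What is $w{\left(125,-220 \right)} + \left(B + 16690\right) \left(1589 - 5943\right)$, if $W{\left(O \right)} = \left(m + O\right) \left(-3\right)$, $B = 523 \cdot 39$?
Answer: $- \frac{1937721577}{12} \approx -1.6148 \cdot 10^{8}$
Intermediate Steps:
$B = 20397$
$W{\left(O \right)} = -15 - 3 O$ ($W{\left(O \right)} = \left(5 + O\right) \left(-3\right) = -15 - 3 O$)
$w{\left(D,o \right)} = - \frac{1}{12}$ ($w{\left(D,o \right)} = \frac{1}{-15 - -3} = \frac{1}{-15 + 3} = \frac{1}{-12} = - \frac{1}{12}$)
$w{\left(125,-220 \right)} + \left(B + 16690\right) \left(1589 - 5943\right) = - \frac{1}{12} + \left(20397 + 16690\right) \left(1589 - 5943\right) = - \frac{1}{12} + 37087 \left(-4354\right) = - \frac{1}{12} - 161476798 = - \frac{1937721577}{12}$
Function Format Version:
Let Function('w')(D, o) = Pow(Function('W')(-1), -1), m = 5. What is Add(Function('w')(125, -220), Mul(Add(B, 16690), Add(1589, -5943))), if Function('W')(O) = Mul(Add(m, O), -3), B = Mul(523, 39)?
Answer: Rational(-1937721577, 12) ≈ -1.6148e+8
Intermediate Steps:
B = 20397
Function('W')(O) = Add(-15, Mul(-3, O)) (Function('W')(O) = Mul(Add(5, O), -3) = Add(-15, Mul(-3, O)))
Function('w')(D, o) = Rational(-1, 12) (Function('w')(D, o) = Pow(Add(-15, Mul(-3, -1)), -1) = Pow(Add(-15, 3), -1) = Pow(-12, -1) = Rational(-1, 12))
Add(Function('w')(125, -220), Mul(Add(B, 16690), Add(1589, -5943))) = Add(Rational(-1, 12), Mul(Add(20397, 16690), Add(1589, -5943))) = Add(Rational(-1, 12), Mul(37087, -4354)) = Add(Rational(-1, 12), -161476798) = Rational(-1937721577, 12)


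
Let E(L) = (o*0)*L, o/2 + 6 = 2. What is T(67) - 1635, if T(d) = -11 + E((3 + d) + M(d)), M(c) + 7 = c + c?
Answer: -1646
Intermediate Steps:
o = -8 (o = -12 + 2*2 = -12 + 4 = -8)
M(c) = -7 + 2*c (M(c) = -7 + (c + c) = -7 + 2*c)
E(L) = 0 (E(L) = (-8*0)*L = 0*L = 0)
T(d) = -11 (T(d) = -11 + 0 = -11)
T(67) - 1635 = -11 - 1635 = -1646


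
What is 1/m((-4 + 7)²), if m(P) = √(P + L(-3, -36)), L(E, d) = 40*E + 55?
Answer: -I*√14/28 ≈ -0.13363*I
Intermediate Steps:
L(E, d) = 55 + 40*E
m(P) = √(-65 + P) (m(P) = √(P + (55 + 40*(-3))) = √(P + (55 - 120)) = √(P - 65) = √(-65 + P))
1/m((-4 + 7)²) = 1/(√(-65 + (-4 + 7)²)) = 1/(√(-65 + 3²)) = 1/(√(-65 + 9)) = 1/(√(-56)) = 1/(2*I*√14) = -I*√14/28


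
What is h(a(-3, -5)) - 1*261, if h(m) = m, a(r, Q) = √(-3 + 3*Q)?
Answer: -261 + 3*I*√2 ≈ -261.0 + 4.2426*I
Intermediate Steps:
h(a(-3, -5)) - 1*261 = √(-3 + 3*(-5)) - 1*261 = √(-3 - 15) - 261 = √(-18) - 261 = 3*I*√2 - 261 = -261 + 3*I*√2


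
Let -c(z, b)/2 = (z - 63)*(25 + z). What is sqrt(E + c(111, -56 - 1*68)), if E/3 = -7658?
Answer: I*sqrt(36030) ≈ 189.82*I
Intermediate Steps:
E = -22974 (E = 3*(-7658) = -22974)
c(z, b) = -2*(-63 + z)*(25 + z) (c(z, b) = -2*(z - 63)*(25 + z) = -2*(-63 + z)*(25 + z))
sqrt(E + c(111, -56 - 1*68)) = sqrt(-22974 + (3150 - 2*111**2 + 76*111)) = sqrt(-22974 + (3150 - 2*12321 + 8436)) = sqrt(-22974 + (3150 - 24642 + 8436)) = sqrt(-22974 - 13056) = sqrt(-36030) = I*sqrt(36030)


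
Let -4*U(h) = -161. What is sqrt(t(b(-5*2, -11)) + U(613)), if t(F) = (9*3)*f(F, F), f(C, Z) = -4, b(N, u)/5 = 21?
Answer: I*sqrt(271)/2 ≈ 8.231*I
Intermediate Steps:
U(h) = 161/4 (U(h) = -1/4*(-161) = 161/4)
b(N, u) = 105 (b(N, u) = 5*21 = 105)
t(F) = -108 (t(F) = (9*3)*(-4) = 27*(-4) = -108)
sqrt(t(b(-5*2, -11)) + U(613)) = sqrt(-108 + 161/4) = sqrt(-271/4) = I*sqrt(271)/2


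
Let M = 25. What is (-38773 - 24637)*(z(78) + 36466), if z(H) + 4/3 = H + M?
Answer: -6956267230/3 ≈ -2.3188e+9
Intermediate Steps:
z(H) = 71/3 + H (z(H) = -4/3 + (H + 25) = -4/3 + (25 + H) = 71/3 + H)
(-38773 - 24637)*(z(78) + 36466) = (-38773 - 24637)*((71/3 + 78) + 36466) = -63410*(305/3 + 36466) = -63410*109703/3 = -6956267230/3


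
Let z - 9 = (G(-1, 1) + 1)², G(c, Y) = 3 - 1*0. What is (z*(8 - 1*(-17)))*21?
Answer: 13125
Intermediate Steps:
G(c, Y) = 3 (G(c, Y) = 3 + 0 = 3)
z = 25 (z = 9 + (3 + 1)² = 9 + 4² = 9 + 16 = 25)
(z*(8 - 1*(-17)))*21 = (25*(8 - 1*(-17)))*21 = (25*(8 + 17))*21 = (25*25)*21 = 625*21 = 13125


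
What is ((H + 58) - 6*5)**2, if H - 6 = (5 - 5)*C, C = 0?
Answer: 1156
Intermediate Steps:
H = 6 (H = 6 + (5 - 5)*0 = 6 + 0*0 = 6 + 0 = 6)
((H + 58) - 6*5)**2 = ((6 + 58) - 6*5)**2 = (64 - 30)**2 = 34**2 = 1156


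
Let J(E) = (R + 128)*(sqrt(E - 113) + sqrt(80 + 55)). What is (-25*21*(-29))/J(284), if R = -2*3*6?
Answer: 5075/(92*(sqrt(15) + sqrt(19))) ≈ 6.7011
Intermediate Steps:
R = -36 (R = -6*6 = -36)
J(E) = 92*sqrt(-113 + E) + 276*sqrt(15) (J(E) = (-36 + 128)*(sqrt(E - 113) + sqrt(80 + 55)) = 92*(sqrt(-113 + E) + sqrt(135)) = 92*(sqrt(-113 + E) + 3*sqrt(15)) = 92*sqrt(-113 + E) + 276*sqrt(15))
(-25*21*(-29))/J(284) = (-25*21*(-29))/(92*sqrt(-113 + 284) + 276*sqrt(15)) = (-525*(-29))/(92*sqrt(171) + 276*sqrt(15)) = 15225/(92*(3*sqrt(19)) + 276*sqrt(15)) = 15225/(276*sqrt(19) + 276*sqrt(15)) = 15225/(276*sqrt(15) + 276*sqrt(19))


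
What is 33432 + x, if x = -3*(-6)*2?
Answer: 33468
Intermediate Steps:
x = 36 (x = 18*2 = 36)
33432 + x = 33432 + 36 = 33468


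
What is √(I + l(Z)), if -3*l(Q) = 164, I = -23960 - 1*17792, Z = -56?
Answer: 2*I*√94065/3 ≈ 204.47*I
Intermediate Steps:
I = -41752 (I = -23960 - 17792 = -41752)
l(Q) = -164/3 (l(Q) = -⅓*164 = -164/3)
√(I + l(Z)) = √(-41752 - 164/3) = √(-125420/3) = 2*I*√94065/3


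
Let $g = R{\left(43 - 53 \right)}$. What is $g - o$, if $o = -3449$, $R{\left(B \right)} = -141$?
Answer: $3308$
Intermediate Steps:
$g = -141$
$g - o = -141 - -3449 = -141 + 3449 = 3308$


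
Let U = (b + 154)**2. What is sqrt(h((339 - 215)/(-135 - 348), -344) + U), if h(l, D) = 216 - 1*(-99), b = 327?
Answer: 2*sqrt(57919) ≈ 481.33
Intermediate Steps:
h(l, D) = 315 (h(l, D) = 216 + 99 = 315)
U = 231361 (U = (327 + 154)**2 = 481**2 = 231361)
sqrt(h((339 - 215)/(-135 - 348), -344) + U) = sqrt(315 + 231361) = sqrt(231676) = 2*sqrt(57919)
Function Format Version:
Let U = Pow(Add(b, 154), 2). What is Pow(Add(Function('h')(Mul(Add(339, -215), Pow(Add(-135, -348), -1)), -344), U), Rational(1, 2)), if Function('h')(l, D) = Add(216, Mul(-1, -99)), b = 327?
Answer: Mul(2, Pow(57919, Rational(1, 2))) ≈ 481.33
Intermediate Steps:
Function('h')(l, D) = 315 (Function('h')(l, D) = Add(216, 99) = 315)
U = 231361 (U = Pow(Add(327, 154), 2) = Pow(481, 2) = 231361)
Pow(Add(Function('h')(Mul(Add(339, -215), Pow(Add(-135, -348), -1)), -344), U), Rational(1, 2)) = Pow(Add(315, 231361), Rational(1, 2)) = Pow(231676, Rational(1, 2)) = Mul(2, Pow(57919, Rational(1, 2)))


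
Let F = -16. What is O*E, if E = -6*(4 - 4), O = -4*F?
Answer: 0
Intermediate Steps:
O = 64 (O = -4*(-16) = 64)
E = 0 (E = -6*0 = 0)
O*E = 64*0 = 0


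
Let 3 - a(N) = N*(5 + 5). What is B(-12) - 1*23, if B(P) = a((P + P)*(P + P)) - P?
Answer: -5768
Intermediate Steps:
a(N) = 3 - 10*N (a(N) = 3 - N*(5 + 5) = 3 - N*10 = 3 - 10*N)
B(P) = 3 - P - 40*P**2 (B(P) = (3 - 10*(P + P)*(P + P)) - P = (3 - 10*2*P*2*P) - P = (3 - 40*P**2) - P = 3 - P - 40*P**2)
B(-12) - 1*23 = (3 - 1*(-12) - 40*(-12)**2) - 1*23 = (3 + 12 - 40*144) - 23 = (3 + 12 - 5760) - 23 = -5745 - 23 = -5768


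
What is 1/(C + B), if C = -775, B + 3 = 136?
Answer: -1/642 ≈ -0.0015576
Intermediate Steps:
B = 133 (B = -3 + 136 = 133)
1/(C + B) = 1/(-775 + 133) = 1/(-642) = -1/642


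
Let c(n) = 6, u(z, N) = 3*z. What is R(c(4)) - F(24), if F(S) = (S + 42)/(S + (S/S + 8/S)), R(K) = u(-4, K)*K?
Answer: -2835/38 ≈ -74.605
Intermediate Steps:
R(K) = -12*K (R(K) = (3*(-4))*K = -12*K)
F(S) = (42 + S)/(1 + S + 8/S) (F(S) = (42 + S)/(S + (1 + 8/S)) = (42 + S)/(1 + S + 8/S))
R(c(4)) - F(24) = -12*6 - 24*(42 + 24)/(8 + 24 + 24²) = -72 - 24*66/(8 + 24 + 576) = -72 - 24*66/608 = -72 - 1*99/38 = -72 - 99/38 = -2835/38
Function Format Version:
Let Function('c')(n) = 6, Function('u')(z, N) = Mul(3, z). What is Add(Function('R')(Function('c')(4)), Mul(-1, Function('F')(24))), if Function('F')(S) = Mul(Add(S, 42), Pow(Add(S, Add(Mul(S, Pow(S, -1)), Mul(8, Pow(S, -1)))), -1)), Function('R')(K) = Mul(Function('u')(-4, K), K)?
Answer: Rational(-2835, 38) ≈ -74.605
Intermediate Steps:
Function('R')(K) = Mul(-12, K) (Function('R')(K) = Mul(Mul(3, -4), K) = Mul(-12, K))
Function('F')(S) = Mul(Pow(Add(1, S, Mul(8, Pow(S, -1))), -1), Add(42, S)) (Function('F')(S) = Mul(Add(42, S), Pow(Add(S, Add(1, Mul(8, Pow(S, -1)))), -1)) = Mul(Add(42, S), Pow(Add(1, S, Mul(8, Pow(S, -1))), -1)) = Mul(Pow(Add(1, S, Mul(8, Pow(S, -1))), -1), Add(42, S)))
Add(Function('R')(Function('c')(4)), Mul(-1, Function('F')(24))) = Add(Mul(-12, 6), Mul(-1, Mul(24, Pow(Add(8, 24, Pow(24, 2)), -1), Add(42, 24)))) = Add(-72, Mul(-1, Mul(24, Pow(Add(8, 24, 576), -1), 66))) = Add(-72, Mul(-1, Mul(24, Pow(608, -1), 66))) = Add(-72, Mul(-1, Mul(24, Rational(1, 608), 66))) = Add(-72, Mul(-1, Rational(99, 38))) = Add(-72, Rational(-99, 38)) = Rational(-2835, 38)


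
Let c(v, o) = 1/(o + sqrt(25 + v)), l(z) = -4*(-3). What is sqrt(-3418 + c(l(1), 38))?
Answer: sqrt(-129883 - 3418*sqrt(37))/sqrt(38 + sqrt(37)) ≈ 58.464*I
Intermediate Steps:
l(z) = 12
sqrt(-3418 + c(l(1), 38)) = sqrt(-3418 + 1/(38 + sqrt(25 + 12))) = sqrt(-3418 + 1/(38 + sqrt(37)))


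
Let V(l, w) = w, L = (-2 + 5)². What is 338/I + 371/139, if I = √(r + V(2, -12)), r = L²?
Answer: 371/139 + 338*√69/69 ≈ 43.359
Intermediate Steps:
L = 9 (L = 3² = 9)
r = 81 (r = 9² = 81)
I = √69 (I = √(81 - 12) = √69 ≈ 8.3066)
338/I + 371/139 = 338/(√69) + 371/139 = 338*(√69/69) + 371*(1/139) = 338*√69/69 + 371/139 = 371/139 + 338*√69/69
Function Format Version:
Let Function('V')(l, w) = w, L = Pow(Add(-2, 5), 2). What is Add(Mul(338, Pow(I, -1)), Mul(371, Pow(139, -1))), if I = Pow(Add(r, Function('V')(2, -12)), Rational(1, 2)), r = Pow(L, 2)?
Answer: Add(Rational(371, 139), Mul(Rational(338, 69), Pow(69, Rational(1, 2)))) ≈ 43.359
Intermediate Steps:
L = 9 (L = Pow(3, 2) = 9)
r = 81 (r = Pow(9, 2) = 81)
I = Pow(69, Rational(1, 2)) (I = Pow(Add(81, -12), Rational(1, 2)) = Pow(69, Rational(1, 2)) ≈ 8.3066)
Add(Mul(338, Pow(I, -1)), Mul(371, Pow(139, -1))) = Add(Mul(338, Pow(Pow(69, Rational(1, 2)), -1)), Mul(371, Pow(139, -1))) = Add(Mul(338, Mul(Rational(1, 69), Pow(69, Rational(1, 2)))), Mul(371, Rational(1, 139))) = Add(Mul(Rational(338, 69), Pow(69, Rational(1, 2))), Rational(371, 139)) = Add(Rational(371, 139), Mul(Rational(338, 69), Pow(69, Rational(1, 2))))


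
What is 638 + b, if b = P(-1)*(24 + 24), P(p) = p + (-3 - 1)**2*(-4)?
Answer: -2482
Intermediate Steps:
P(p) = -64 + p (P(p) = p + (-4)**2*(-4) = p + 16*(-4) = p - 64 = -64 + p)
b = -3120 (b = (-64 - 1)*(24 + 24) = -65*48 = -3120)
638 + b = 638 - 3120 = -2482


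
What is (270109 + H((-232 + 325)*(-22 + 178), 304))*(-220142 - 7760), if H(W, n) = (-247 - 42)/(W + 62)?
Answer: -448452774969791/7285 ≈ -6.1558e+10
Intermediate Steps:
H(W, n) = -289/(62 + W)
(270109 + H((-232 + 325)*(-22 + 178), 304))*(-220142 - 7760) = (270109 - 289/(62 + (-232 + 325)*(-22 + 178)))*(-220142 - 7760) = (270109 - 289/(62 + 93*156))*(-227902) = (270109 - 289/(62 + 14508))*(-227902) = (270109 - 289/14570)*(-227902) = (3935487841/14570)*(-227902) = -448452774969791/7285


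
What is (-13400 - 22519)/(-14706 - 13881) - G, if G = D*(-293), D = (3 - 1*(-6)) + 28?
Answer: 7947374/733 ≈ 10842.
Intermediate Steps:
D = 37 (D = (3 + 6) + 28 = 9 + 28 = 37)
G = -10841 (G = 37*(-293) = -10841)
(-13400 - 22519)/(-14706 - 13881) - G = (-13400 - 22519)/(-14706 - 13881) - 1*(-10841) = -35919/(-28587) + 10841 = -35919*(-1/28587) + 10841 = 921/733 + 10841 = 7947374/733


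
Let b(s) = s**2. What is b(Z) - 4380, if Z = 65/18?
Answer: -1414895/324 ≈ -4367.0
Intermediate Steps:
Z = 65/18 (Z = 65*(1/18) = 65/18 ≈ 3.6111)
b(Z) - 4380 = (65/18)**2 - 4380 = 4225/324 - 4380 = -1414895/324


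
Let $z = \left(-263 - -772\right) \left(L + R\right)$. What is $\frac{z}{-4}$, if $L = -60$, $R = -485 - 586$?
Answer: $\frac{575679}{4} \approx 1.4392 \cdot 10^{5}$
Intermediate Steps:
$R = -1071$
$z = -575679$ ($z = \left(-263 - -772\right) \left(-60 - 1071\right) = \left(-263 + 772\right) \left(-1131\right) = 509 \left(-1131\right) = -575679$)
$\frac{z}{-4} = - \frac{575679}{-4} = \left(-575679\right) \left(- \frac{1}{4}\right) = \frac{575679}{4}$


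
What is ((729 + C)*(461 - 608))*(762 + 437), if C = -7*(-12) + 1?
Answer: -143469942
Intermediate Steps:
C = 85 (C = 84 + 1 = 85)
((729 + C)*(461 - 608))*(762 + 437) = ((729 + 85)*(461 - 608))*(762 + 437) = (814*(-147))*1199 = -119658*1199 = -143469942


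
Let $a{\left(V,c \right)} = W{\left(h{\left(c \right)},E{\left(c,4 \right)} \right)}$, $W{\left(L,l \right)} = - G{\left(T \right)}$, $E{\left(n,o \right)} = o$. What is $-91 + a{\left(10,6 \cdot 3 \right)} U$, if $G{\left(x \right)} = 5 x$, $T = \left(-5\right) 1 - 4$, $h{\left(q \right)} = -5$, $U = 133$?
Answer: $5894$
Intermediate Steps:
$T = -9$ ($T = -5 - 4 = -9$)
$W{\left(L,l \right)} = 45$ ($W{\left(L,l \right)} = - 5 \left(-9\right) = \left(-1\right) \left(-45\right) = 45$)
$a{\left(V,c \right)} = 45$
$-91 + a{\left(10,6 \cdot 3 \right)} U = -91 + 45 \cdot 133 = -91 + 5985 = 5894$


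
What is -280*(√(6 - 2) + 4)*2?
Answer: -3360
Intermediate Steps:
-280*(√(6 - 2) + 4)*2 = -280*(√4 + 4)*2 = -280*(2 + 4)*2 = -1680*2 = -280*12 = -3360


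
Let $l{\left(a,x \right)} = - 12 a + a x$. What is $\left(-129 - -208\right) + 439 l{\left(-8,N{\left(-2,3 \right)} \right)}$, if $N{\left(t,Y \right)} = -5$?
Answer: $59783$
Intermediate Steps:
$\left(-129 - -208\right) + 439 l{\left(-8,N{\left(-2,3 \right)} \right)} = \left(-129 - -208\right) + 439 \left(- 8 \left(-12 - 5\right)\right) = \left(-129 + 208\right) + 439 \left(\left(-8\right) \left(-17\right)\right) = 79 + 439 \cdot 136 = 79 + 59704 = 59783$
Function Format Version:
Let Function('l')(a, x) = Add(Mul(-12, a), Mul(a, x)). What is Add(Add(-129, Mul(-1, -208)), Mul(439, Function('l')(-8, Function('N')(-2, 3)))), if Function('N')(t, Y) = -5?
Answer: 59783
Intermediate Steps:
Add(Add(-129, Mul(-1, -208)), Mul(439, Function('l')(-8, Function('N')(-2, 3)))) = Add(Add(-129, Mul(-1, -208)), Mul(439, Mul(-8, Add(-12, -5)))) = Add(Add(-129, 208), Mul(439, Mul(-8, -17))) = Add(79, Mul(439, 136)) = Add(79, 59704) = 59783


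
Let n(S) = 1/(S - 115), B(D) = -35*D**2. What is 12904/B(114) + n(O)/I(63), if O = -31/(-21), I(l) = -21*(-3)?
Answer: -7728689/271096560 ≈ -0.028509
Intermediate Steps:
I(l) = 63
O = 31/21 (O = -31*(-1/21) = 31/21 ≈ 1.4762)
n(S) = 1/(-115 + S)
12904/B(114) + n(O)/I(63) = 12904/((-35*114**2)) + 1/((-115 + 31/21)*63) = 12904/((-35*12996)) + (1/63)/(-2384/21) = 12904/(-454860) - 21/2384*1/63 = 12904*(-1/454860) - 1/7152 = -3226/113715 - 1/7152 = -7728689/271096560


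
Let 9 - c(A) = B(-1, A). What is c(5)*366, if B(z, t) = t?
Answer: 1464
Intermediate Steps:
c(A) = 9 - A
c(5)*366 = (9 - 1*5)*366 = (9 - 5)*366 = 4*366 = 1464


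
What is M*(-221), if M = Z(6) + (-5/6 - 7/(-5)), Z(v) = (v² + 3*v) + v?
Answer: -401557/30 ≈ -13385.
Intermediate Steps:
Z(v) = v² + 4*v
M = 1817/30 (M = 6*(4 + 6) + (-5/6 - 7/(-5)) = 6*10 + (-5*⅙ - 7*(-⅕)) = 60 + (-⅚ + 7/5) = 60 + 17/30 = 1817/30 ≈ 60.567)
M*(-221) = (1817/30)*(-221) = -401557/30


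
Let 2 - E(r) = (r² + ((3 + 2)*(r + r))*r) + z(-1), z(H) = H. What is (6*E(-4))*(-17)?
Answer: 17646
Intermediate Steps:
E(r) = 3 - 11*r² (E(r) = 2 - ((r² + ((3 + 2)*(r + r))*r) - 1) = 2 - ((r² + (5*(2*r))*r) - 1) = 2 - ((r² + (10*r)*r) - 1) = 2 - ((r² + 10*r²) - 1) = 2 - (11*r² - 1) = 2 - (-1 + 11*r²) = 2 + (1 - 11*r²) = 3 - 11*r²)
(6*E(-4))*(-17) = (6*(3 - 11*(-4)²))*(-17) = (6*(3 - 11*16))*(-17) = (6*(3 - 176))*(-17) = (6*(-173))*(-17) = -1038*(-17) = 17646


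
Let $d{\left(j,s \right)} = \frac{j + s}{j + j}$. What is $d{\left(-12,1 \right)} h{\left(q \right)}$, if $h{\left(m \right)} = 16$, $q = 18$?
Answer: $\frac{22}{3} \approx 7.3333$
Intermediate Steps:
$d{\left(j,s \right)} = \frac{j + s}{2 j}$
$d{\left(-12,1 \right)} h{\left(q \right)} = \frac{-12 + 1}{2 \left(-12\right)} 16 = \frac{1}{2} \left(- \frac{1}{12}\right) \left(-11\right) 16 = \frac{11}{24} \cdot 16 = \frac{22}{3}$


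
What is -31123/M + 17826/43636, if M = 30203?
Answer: -409842275/658969054 ≈ -0.62194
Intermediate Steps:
-31123/M + 17826/43636 = -31123/30203 + 17826/43636 = -31123*1/30203 + 17826*(1/43636) = -31123/30203 + 8913/21818 = -409842275/658969054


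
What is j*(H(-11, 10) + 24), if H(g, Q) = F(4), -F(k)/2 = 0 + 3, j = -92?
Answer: -1656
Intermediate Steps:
F(k) = -6 (F(k) = -2*(0 + 3) = -2*3 = -6)
H(g, Q) = -6
j*(H(-11, 10) + 24) = -92*(-6 + 24) = -92*18 = -1656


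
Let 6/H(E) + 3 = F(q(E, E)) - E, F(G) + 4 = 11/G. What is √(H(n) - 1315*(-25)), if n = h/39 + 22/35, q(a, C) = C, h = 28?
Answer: √6499250484441895/444859 ≈ 181.22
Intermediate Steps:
F(G) = -4 + 11/G
n = 1838/1365 (n = 28/39 + 22/35 = 1838/1365 ≈ 1.3465)
H(E) = 6/(-7 - E + 11/E) (H(E) = 6/(-3 + ((-4 + 11/E) - E)) = 6/(-3 + (-4 - E + 11/E)) = 6/(-7 - E + 11/E))
√(H(n) - 1315*(-25)) = √(-6*1838/1365/(-11 + 1838*(7 + 1838/1365)/1365) - 1315*(-25)) = √(-6*1838/1365/(-11 + (1838/1365)*(11393/1365)) + 32875) = √(-6*1838/1365/(-11 + 20940334/1863225) + 32875) = √(-6*1838/1365/444859/1863225 + 32875) = √(-6*1838/1365*1863225/444859 + 32875) = √(-15053220/444859 + 32875) = √(14609686405/444859) = √6499250484441895/444859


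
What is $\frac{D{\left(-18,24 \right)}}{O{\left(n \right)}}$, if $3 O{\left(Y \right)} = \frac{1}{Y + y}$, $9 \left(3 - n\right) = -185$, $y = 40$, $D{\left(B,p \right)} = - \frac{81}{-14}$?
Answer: $\frac{7722}{7} \approx 1103.1$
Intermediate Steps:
$D{\left(B,p \right)} = \frac{81}{14}$ ($D{\left(B,p \right)} = \left(-81\right) \left(- \frac{1}{14}\right) = \frac{81}{14}$)
$n = \frac{212}{9}$ ($n = 3 - - \frac{185}{9} = 3 + \frac{185}{9} = \frac{212}{9} \approx 23.556$)
$O{\left(Y \right)} = \frac{1}{3 \left(40 + Y\right)}$ ($O{\left(Y \right)} = \frac{1}{3 \left(Y + 40\right)} = \frac{1}{3 \left(40 + Y\right)}$)
$\frac{D{\left(-18,24 \right)}}{O{\left(n \right)}} = \frac{81}{14 \frac{1}{3 \left(40 + \frac{212}{9}\right)}} = \frac{81}{14 \frac{1}{3 \cdot \frac{572}{9}}} = \frac{81}{14 \cdot \frac{1}{3} \cdot \frac{9}{572}} = \frac{81}{14 \cdot \frac{3}{572}} = \frac{81}{14} \cdot \frac{572}{3} = \frac{7722}{7}$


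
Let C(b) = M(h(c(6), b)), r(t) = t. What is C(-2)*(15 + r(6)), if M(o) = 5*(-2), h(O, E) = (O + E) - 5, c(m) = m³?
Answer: -210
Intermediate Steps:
h(O, E) = -5 + E + O (h(O, E) = (E + O) - 5 = -5 + E + O)
M(o) = -10
C(b) = -10
C(-2)*(15 + r(6)) = -10*(15 + 6) = -10*21 = -210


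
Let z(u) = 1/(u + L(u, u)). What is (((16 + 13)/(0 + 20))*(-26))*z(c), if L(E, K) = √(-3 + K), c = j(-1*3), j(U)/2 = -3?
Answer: 377/75 + 377*I/150 ≈ 5.0267 + 2.5133*I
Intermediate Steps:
j(U) = -6 (j(U) = 2*(-3) = -6)
c = -6
z(u) = 1/(u + √(-3 + u))
(((16 + 13)/(0 + 20))*(-26))*z(c) = (((16 + 13)/(0 + 20))*(-26))/(-6 + √(-3 - 6)) = ((29/20)*(-26))/(-6 + √(-9)) = ((29*(1/20))*(-26))/(-6 + 3*I) = ((29/20)*(-26))*((-6 - 3*I)/45) = -377*(-6 - 3*I)/450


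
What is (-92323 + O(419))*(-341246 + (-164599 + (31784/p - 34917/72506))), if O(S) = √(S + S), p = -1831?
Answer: 885741386117134789/18965498 - 67157584814401*√838/132758486 ≈ 4.6688e+10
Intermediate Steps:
O(S) = √2*√S (O(S) = √(2*S) = √2*√S)
(-92323 + O(419))*(-341246 + (-164599 + (31784/p - 34917/72506))) = (-92323 + √2*√419)*(-341246 + (-164599 + (31784/(-1831) - 34917/72506))) = (-92323 + √838)*(-341246 + (-164599 + (31784*(-1/1831) - 34917*1/72506))) = (-92323 + √838)*(-341246 + (-164599 + (-31784/1831 - 34917/72506))) = (-92323 + √838)*(-341246 + (-164599 - 2368463731/132758486)) = (-92323 + √838)*(-341246 - 21854282500845/132758486) = (-92323 + √838)*(-67157584814401/132758486) = 885741386117134789/18965498 - 67157584814401*√838/132758486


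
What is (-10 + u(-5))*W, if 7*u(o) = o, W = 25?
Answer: -1875/7 ≈ -267.86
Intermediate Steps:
u(o) = o/7
(-10 + u(-5))*W = (-10 + (⅐)*(-5))*25 = (-10 - 5/7)*25 = -75/7*25 = -1875/7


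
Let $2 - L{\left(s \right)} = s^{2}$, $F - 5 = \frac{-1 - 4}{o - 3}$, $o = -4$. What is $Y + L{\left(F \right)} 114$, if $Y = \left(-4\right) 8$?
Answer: $- \frac{172796}{49} \approx -3526.4$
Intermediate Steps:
$Y = -32$
$F = \frac{40}{7}$ ($F = 5 + \frac{-1 - 4}{-4 - 3} = 5 - \frac{5}{-7} = 5 - - \frac{5}{7} = 5 + \frac{5}{7} = \frac{40}{7} \approx 5.7143$)
$L{\left(s \right)} = 2 - s^{2}$
$Y + L{\left(F \right)} 114 = -32 + \left(2 - \left(\frac{40}{7}\right)^{2}\right) 114 = -32 + \left(2 - \frac{1600}{49}\right) 114 = -32 - \frac{171228}{49} = - \frac{172796}{49}$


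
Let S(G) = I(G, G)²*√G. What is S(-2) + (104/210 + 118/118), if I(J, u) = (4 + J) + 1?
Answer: 157/105 + 9*I*√2 ≈ 1.4952 + 12.728*I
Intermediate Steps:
I(J, u) = 5 + J
S(G) = √G*(5 + G)² (S(G) = (5 + G)²*√G = √G*(5 + G)²)
S(-2) + (104/210 + 118/118) = √(-2)*(5 - 2)² + (104/210 + 118/118) = (I*√2)*3² + (104*(1/210) + 118*(1/118)) = (I*√2)*9 + (52/105 + 1) = 9*I*√2 + 157/105 = 157/105 + 9*I*√2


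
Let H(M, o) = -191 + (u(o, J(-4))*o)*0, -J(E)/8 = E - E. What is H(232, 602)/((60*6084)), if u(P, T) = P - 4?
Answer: -191/365040 ≈ -0.00052323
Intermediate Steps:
J(E) = 0 (J(E) = -8*(E - E) = -8*0 = 0)
u(P, T) = -4 + P
H(M, o) = -191 (H(M, o) = -191 + ((-4 + o)*o)*0 = -191 + (o*(-4 + o))*0 = -191 + 0 = -191)
H(232, 602)/((60*6084)) = -191/(60*6084) = -191/365040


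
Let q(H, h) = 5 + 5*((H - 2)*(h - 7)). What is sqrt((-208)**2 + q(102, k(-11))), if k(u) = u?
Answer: sqrt(34269) ≈ 185.12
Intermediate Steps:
q(H, h) = 5 + 5*(-7 + h)*(-2 + H) (q(H, h) = 5 + 5*((-2 + H)*(-7 + h)) = 5 + 5*((-7 + h)*(-2 + H)) = 5 + 5*(-7 + h)*(-2 + H))
sqrt((-208)**2 + q(102, k(-11))) = sqrt((-208)**2 + (75 - 35*102 - 10*(-11) + 5*102*(-11))) = sqrt(43264 + (75 - 3570 + 110 - 5610)) = sqrt(43264 - 8995) = sqrt(34269)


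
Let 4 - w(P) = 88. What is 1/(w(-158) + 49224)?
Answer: 1/49140 ≈ 2.0350e-5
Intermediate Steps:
w(P) = -84 (w(P) = 4 - 1*88 = 4 - 88 = -84)
1/(w(-158) + 49224) = 1/(-84 + 49224) = 1/49140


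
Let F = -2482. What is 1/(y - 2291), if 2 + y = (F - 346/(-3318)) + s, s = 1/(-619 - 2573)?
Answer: -84056/401358661 ≈ -0.00020943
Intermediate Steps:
s = -1/3192 (s = 1/(-3192) = -1/3192 ≈ -0.00031328)
y = -208786365/84056 (y = -2 + ((-2482 - 346/(-3318)) - 1/3192) = -2 + ((-2482 - 346*(-1/3318)) - 1/3192) = -2 + ((-2482 + 173/1659) - 1/3192) = -2 + (-4117465/1659 - 1/3192) = -2 - 208618253/84056 = -208786365/84056 ≈ -2483.9)
1/(y - 2291) = 1/(-208786365/84056 - 2291) = 1/(-401358661/84056) = -84056/401358661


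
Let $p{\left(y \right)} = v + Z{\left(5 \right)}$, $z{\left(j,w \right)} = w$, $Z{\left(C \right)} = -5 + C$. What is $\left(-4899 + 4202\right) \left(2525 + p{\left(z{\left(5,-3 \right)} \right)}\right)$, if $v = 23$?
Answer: $-1775956$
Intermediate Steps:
$p{\left(y \right)} = 23$ ($p{\left(y \right)} = 23 + \left(-5 + 5\right) = 23 + 0 = 23$)
$\left(-4899 + 4202\right) \left(2525 + p{\left(z{\left(5,-3 \right)} \right)}\right) = \left(-4899 + 4202\right) \left(2525 + 23\right) = \left(-697\right) 2548 = -1775956$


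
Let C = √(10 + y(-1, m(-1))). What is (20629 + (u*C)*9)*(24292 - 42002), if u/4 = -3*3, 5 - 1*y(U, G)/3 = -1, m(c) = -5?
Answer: -365339590 + 11476080*√7 ≈ -3.3498e+8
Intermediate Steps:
y(U, G) = 18 (y(U, G) = 15 - 3*(-1) = 15 + 3 = 18)
u = -36 (u = 4*(-3*3) = 4*(-9) = -36)
C = 2*√7 (C = √(10 + 18) = √28 = 2*√7 ≈ 5.2915)
(20629 + (u*C)*9)*(24292 - 42002) = (20629 - 72*√7*9)*(24292 - 42002) = (20629 - 72*√7*9)*(-17710) = (20629 - 648*√7)*(-17710) = -365339590 + 11476080*√7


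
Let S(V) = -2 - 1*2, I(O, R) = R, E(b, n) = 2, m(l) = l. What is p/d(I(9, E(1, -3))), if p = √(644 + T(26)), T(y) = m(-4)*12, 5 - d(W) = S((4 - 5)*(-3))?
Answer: 2*√149/9 ≈ 2.7126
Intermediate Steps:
S(V) = -4 (S(V) = -2 - 2 = -4)
d(W) = 9 (d(W) = 5 - 1*(-4) = 5 + 4 = 9)
T(y) = -48 (T(y) = -4*12 = -48)
p = 2*√149 (p = √(644 - 48) = √596 = 2*√149 ≈ 24.413)
p/d(I(9, E(1, -3))) = (2*√149)/9 = (2*√149)*(⅑) = 2*√149/9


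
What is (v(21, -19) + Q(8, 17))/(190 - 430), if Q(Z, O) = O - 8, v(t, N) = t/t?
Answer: -1/24 ≈ -0.041667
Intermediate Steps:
v(t, N) = 1
Q(Z, O) = -8 + O
(v(21, -19) + Q(8, 17))/(190 - 430) = (1 + (-8 + 17))/(190 - 430) = (1 + 9)/(-240) = 10*(-1/240) = -1/24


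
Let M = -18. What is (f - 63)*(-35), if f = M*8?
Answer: 7245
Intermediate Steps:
f = -144 (f = -18*8 = -144)
(f - 63)*(-35) = (-144 - 63)*(-35) = -207*(-35) = 7245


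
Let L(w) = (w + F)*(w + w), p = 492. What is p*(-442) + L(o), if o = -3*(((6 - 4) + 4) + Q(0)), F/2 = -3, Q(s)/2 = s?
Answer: -216600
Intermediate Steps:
Q(s) = 2*s
F = -6 (F = 2*(-3) = -6)
o = -18 (o = -3*(((6 - 4) + 4) + 2*0) = -3*((2 + 4) + 0) = -3*(6 + 0) = -3*6 = -18)
L(w) = 2*w*(-6 + w) (L(w) = (w - 6)*(w + w) = (-6 + w)*(2*w) = 2*w*(-6 + w))
p*(-442) + L(o) = 492*(-442) + 2*(-18)*(-6 - 18) = -217464 + 2*(-18)*(-24) = -217464 + 864 = -216600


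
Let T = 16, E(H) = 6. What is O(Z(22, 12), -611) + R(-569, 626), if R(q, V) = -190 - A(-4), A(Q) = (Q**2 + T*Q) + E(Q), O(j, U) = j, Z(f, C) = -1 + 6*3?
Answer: -131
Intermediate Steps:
Z(f, C) = 17 (Z(f, C) = -1 + 18 = 17)
A(Q) = 6 + Q**2 + 16*Q (A(Q) = (Q**2 + 16*Q) + 6 = 6 + Q**2 + 16*Q)
R(q, V) = -148 (R(q, V) = -190 - (6 + (-4)**2 + 16*(-4)) = -190 - (6 + 16 - 64) = -190 - 1*(-42) = -190 + 42 = -148)
O(Z(22, 12), -611) + R(-569, 626) = 17 - 148 = -131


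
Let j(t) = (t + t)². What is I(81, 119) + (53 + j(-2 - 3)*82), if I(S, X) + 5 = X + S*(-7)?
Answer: 7800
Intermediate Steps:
j(t) = 4*t² (j(t) = (2*t)² = 4*t²)
I(S, X) = -5 + X - 7*S (I(S, X) = -5 + (X + S*(-7)) = -5 + (X - 7*S) = -5 + X - 7*S)
I(81, 119) + (53 + j(-2 - 3)*82) = (-5 + 119 - 7*81) + (53 + (4*(-2 - 3)²)*82) = (-5 + 119 - 567) + (53 + (4*(-5)²)*82) = -453 + (53 + (4*25)*82) = -453 + (53 + 100*82) = -453 + (53 + 8200) = -453 + 8253 = 7800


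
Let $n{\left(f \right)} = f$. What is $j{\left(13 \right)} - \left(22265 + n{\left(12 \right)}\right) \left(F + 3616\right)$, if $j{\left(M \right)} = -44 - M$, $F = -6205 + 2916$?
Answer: $-7284636$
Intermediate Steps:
$F = -3289$
$j{\left(13 \right)} - \left(22265 + n{\left(12 \right)}\right) \left(F + 3616\right) = \left(-44 - 13\right) - \left(22265 + 12\right) \left(-3289 + 3616\right) = \left(-44 - 13\right) - 22277 \cdot 327 = -57 - 7284579 = -7284636$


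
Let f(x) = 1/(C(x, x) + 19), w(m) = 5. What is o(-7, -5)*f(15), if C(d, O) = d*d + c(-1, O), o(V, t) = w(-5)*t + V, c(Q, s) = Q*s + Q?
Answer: -8/57 ≈ -0.14035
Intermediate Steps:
c(Q, s) = Q + Q*s
o(V, t) = V + 5*t (o(V, t) = 5*t + V = V + 5*t)
C(d, O) = -1 + d² - O (C(d, O) = d*d - (1 + O) = d² + (-1 - O) = -1 + d² - O)
f(x) = 1/(18 + x² - x) (f(x) = 1/((-1 + x² - x) + 19) = 1/(18 + x² - x))
o(-7, -5)*f(15) = (-7 + 5*(-5))/(18 + 15² - 1*15) = (-7 - 25)/(18 + 225 - 15) = -32/228 = -32*1/228 = -8/57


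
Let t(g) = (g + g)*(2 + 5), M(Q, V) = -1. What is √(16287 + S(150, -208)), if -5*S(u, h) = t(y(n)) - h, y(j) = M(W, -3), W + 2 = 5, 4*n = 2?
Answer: √406205/5 ≈ 127.47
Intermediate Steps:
n = ½ (n = (¼)*2 = ½ ≈ 0.50000)
W = 3 (W = -2 + 5 = 3)
y(j) = -1
t(g) = 14*g (t(g) = (2*g)*7 = 14*g)
S(u, h) = 14/5 + h/5 (S(u, h) = -(14*(-1) - h)/5 = -(-14 - h)/5 = 14/5 + h/5)
√(16287 + S(150, -208)) = √(16287 + (14/5 + (⅕)*(-208))) = √(16287 + (14/5 - 208/5)) = √(16287 - 194/5) = √(81241/5) = √406205/5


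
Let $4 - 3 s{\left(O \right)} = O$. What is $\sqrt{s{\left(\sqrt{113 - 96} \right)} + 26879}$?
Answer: $\frac{\sqrt{241923 - 3 \sqrt{17}}}{3} \approx 163.95$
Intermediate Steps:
$s{\left(O \right)} = \frac{4}{3} - \frac{O}{3}$
$\sqrt{s{\left(\sqrt{113 - 96} \right)} + 26879} = \sqrt{\left(\frac{4}{3} - \frac{\sqrt{113 - 96}}{3}\right) + 26879} = \sqrt{\left(\frac{4}{3} - \frac{\sqrt{17}}{3}\right) + 26879} = \sqrt{\frac{80641}{3} - \frac{\sqrt{17}}{3}}$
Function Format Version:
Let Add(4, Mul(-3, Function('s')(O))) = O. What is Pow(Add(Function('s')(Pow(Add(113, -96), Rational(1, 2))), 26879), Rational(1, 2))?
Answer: Mul(Rational(1, 3), Pow(Add(241923, Mul(-3, Pow(17, Rational(1, 2)))), Rational(1, 2))) ≈ 163.95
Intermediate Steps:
Function('s')(O) = Add(Rational(4, 3), Mul(Rational(-1, 3), O))
Pow(Add(Function('s')(Pow(Add(113, -96), Rational(1, 2))), 26879), Rational(1, 2)) = Pow(Add(Add(Rational(4, 3), Mul(Rational(-1, 3), Pow(Add(113, -96), Rational(1, 2)))), 26879), Rational(1, 2)) = Pow(Add(Add(Rational(4, 3), Mul(Rational(-1, 3), Pow(17, Rational(1, 2)))), 26879), Rational(1, 2)) = Pow(Add(Rational(80641, 3), Mul(Rational(-1, 3), Pow(17, Rational(1, 2)))), Rational(1, 2))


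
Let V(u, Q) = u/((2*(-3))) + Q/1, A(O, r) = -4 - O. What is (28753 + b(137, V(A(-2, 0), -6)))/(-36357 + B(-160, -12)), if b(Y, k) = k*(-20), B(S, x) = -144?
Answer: -86599/109503 ≈ -0.79084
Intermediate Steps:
V(u, Q) = Q - u/6 (V(u, Q) = u/(-6) + Q*1 = u*(-1/6) + Q = -u/6 + Q = Q - u/6)
b(Y, k) = -20*k
(28753 + b(137, V(A(-2, 0), -6)))/(-36357 + B(-160, -12)) = (28753 - 20*(-6 - (-4 - 1*(-2))/6))/(-36357 - 144) = (28753 - 20*(-6 - (-4 + 2)/6))/(-36501) = (28753 - 20*(-6 - 1/6*(-2)))*(-1/36501) = (28753 - 20*(-6 + 1/3))*(-1/36501) = (28753 - 20*(-17/3))*(-1/36501) = (28753 + 340/3)*(-1/36501) = (86599/3)*(-1/36501) = -86599/109503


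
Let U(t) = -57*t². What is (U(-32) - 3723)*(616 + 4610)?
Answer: -324487566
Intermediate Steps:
(U(-32) - 3723)*(616 + 4610) = (-57*(-32)² - 3723)*(616 + 4610) = (-57*1024 - 3723)*5226 = (-58368 - 3723)*5226 = -62091*5226 = -324487566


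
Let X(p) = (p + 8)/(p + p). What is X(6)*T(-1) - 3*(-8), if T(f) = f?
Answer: 137/6 ≈ 22.833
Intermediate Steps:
X(p) = (8 + p)/(2*p) (X(p) = (8 + p)/((2*p)) = (8 + p)*(1/(2*p)) = (8 + p)/(2*p))
X(6)*T(-1) - 3*(-8) = ((½)*(8 + 6)/6)*(-1) - 3*(-8) = ((½)*(⅙)*14)*(-1) + 24 = (7/6)*(-1) + 24 = -7/6 + 24 = 137/6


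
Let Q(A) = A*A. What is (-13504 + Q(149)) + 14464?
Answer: 23161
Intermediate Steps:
Q(A) = A**2
(-13504 + Q(149)) + 14464 = (-13504 + 149**2) + 14464 = (-13504 + 22201) + 14464 = 8697 + 14464 = 23161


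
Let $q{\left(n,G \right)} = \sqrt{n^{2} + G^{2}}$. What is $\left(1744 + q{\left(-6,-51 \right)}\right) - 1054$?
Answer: $690 + 3 \sqrt{293} \approx 741.35$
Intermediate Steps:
$q{\left(n,G \right)} = \sqrt{G^{2} + n^{2}}$
$\left(1744 + q{\left(-6,-51 \right)}\right) - 1054 = \left(1744 + \sqrt{\left(-51\right)^{2} + \left(-6\right)^{2}}\right) - 1054 = \left(1744 + \sqrt{2601 + 36}\right) - 1054 = \left(1744 + \sqrt{2637}\right) - 1054 = \left(1744 + 3 \sqrt{293}\right) - 1054 = 690 + 3 \sqrt{293}$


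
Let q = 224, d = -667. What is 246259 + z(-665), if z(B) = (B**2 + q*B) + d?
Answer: 538857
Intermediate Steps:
z(B) = -667 + B**2 + 224*B (z(B) = (B**2 + 224*B) - 667 = -667 + B**2 + 224*B)
246259 + z(-665) = 246259 + (-667 + (-665)**2 + 224*(-665)) = 246259 + (-667 + 442225 - 148960) = 246259 + 292598 = 538857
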